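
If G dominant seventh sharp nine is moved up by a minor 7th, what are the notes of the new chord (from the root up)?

F A C E♭ G♯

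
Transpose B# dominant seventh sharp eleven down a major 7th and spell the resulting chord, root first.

A major 7th down from B-sharp is C-sharp, so the new chord is C-sharp dominant seventh sharp eleven.
root → C-sharp
3rd (major 3rd) → E-sharp
5th (perfect 5th) → G-sharp
7th (minor 7th) → B
11th (augmented 11th) → F-double-sharp

C-sharp  E-sharp  G-sharp  B  F-double-sharp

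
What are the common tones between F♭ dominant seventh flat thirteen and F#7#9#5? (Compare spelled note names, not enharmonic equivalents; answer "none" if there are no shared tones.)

none

F♭ dominant seventh flat thirteen = Fb, Ab, Cb, Ebb, Dbb.
F#7#9#5 = F#, A#, C##, E, G##.
Shared: none.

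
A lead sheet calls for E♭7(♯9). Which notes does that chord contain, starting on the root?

Root E♭, quality dominant seventh sharp nine:
root → E♭
3rd (major 3rd) → G
5th (perfect 5th) → B♭
7th (minor 7th) → D♭
9th (augmented 9th) → F♯

E♭  G  B♭  D♭  F♯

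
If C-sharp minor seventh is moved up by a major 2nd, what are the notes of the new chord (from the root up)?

D#, F#, A#, C#

A major 2nd up from C# is D#, so the new chord is D# minor seventh.
Root: D#
Minor 3rd (3rd): F#
Perfect 5th (5th): A#
Minor 7th (7th): C#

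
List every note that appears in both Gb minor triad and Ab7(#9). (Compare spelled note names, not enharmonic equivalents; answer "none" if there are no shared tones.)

Gb

Gb minor triad = Gb, Bbb, Db.
Ab7(#9) = Ab, C, Eb, Gb, B.
Shared: Gb.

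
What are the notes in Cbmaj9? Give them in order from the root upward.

C♭ – E♭ – G♭ – B♭ – D♭

Cbmaj9: major ninth on C♭.
C♭ — root
E♭ — major 3rd
G♭ — perfect 5th
B♭ — major 7th
D♭ — major 9th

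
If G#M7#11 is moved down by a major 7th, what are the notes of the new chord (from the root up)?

A, C#, E, G#, D#

G# down a major 7th → A. New chord: A major seventh sharp eleven.
A — root
C# — major 3rd
E — perfect 5th
G# — major 7th
D# — augmented 11th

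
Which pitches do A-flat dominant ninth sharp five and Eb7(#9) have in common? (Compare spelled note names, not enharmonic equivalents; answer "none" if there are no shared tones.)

A-flat dominant ninth sharp five = Ab, C, E, Gb, Bb.
Eb7(#9) = Eb, G, Bb, Db, F#.
Shared: Bb.

Bb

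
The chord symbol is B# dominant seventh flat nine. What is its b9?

C-sharp

B# dominant seventh flat nine is built on B-sharp; its 9th is a minor 9th above the root.
A second above B uses the letter C, and the minor 9th above B-sharp is C-sharp.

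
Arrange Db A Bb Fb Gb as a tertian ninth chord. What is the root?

Gb

Stacking in thirds gives Gb – Bb – Db – Fb – A, so Gb is the root — Gb dominant seventh sharp nine.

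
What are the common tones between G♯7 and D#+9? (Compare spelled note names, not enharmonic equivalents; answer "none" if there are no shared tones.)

G♯7 = G#, B#, D#, F#.
D#+9 = D#, F##, A##, C#, E#.
Shared: D#.

D#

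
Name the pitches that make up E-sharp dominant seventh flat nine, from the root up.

E-sharp G-double-sharp B-sharp D-sharp F-sharp

E-sharp dominant seventh flat nine is a dominant seventh flat nine built on E-sharp.
E-sharp — root
G-double-sharp — major 3rd
B-sharp — perfect 5th
D-sharp — minor 7th
F-sharp — minor 9th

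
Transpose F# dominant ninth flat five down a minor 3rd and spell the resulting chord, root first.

D-sharp  F-double-sharp  A  C-sharp  E-sharp

Transposed root: F-sharp → D-sharp (minor 3rd down). So we spell D-sharp dominant ninth flat five:
Root: D-sharp
Major 3rd (3rd): F-double-sharp
Diminished 5th (5th): A
Minor 7th (7th): C-sharp
Major 9th (9th): E-sharp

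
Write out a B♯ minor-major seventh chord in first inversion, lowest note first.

B♯ minor-major seventh = B-sharp–D-sharp–F-double-sharp–A-double-sharp; first inversion → third (D-sharp) lowest.

D-sharp – F-double-sharp – A-double-sharp – B-sharp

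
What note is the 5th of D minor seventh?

D minor seventh is built on D; its 5th is a perfect 5th above the root.
A fifth above D uses the letter A, and the perfect 5th above D is A.

A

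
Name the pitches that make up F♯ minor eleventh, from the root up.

F# – A – C# – E – G# – B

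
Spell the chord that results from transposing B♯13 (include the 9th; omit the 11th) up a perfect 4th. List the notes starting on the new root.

A perfect 4th up from B♯ is E♯, so the new chord is E♯ dominant thirteenth.
- root: E♯
- major 3rd: G𝄪
- perfect 5th: B♯
- minor 7th: D♯
- major 9th: F𝄪
- major 13th: C𝄪

E♯ G𝄪 B♯ D♯ F𝄪 C𝄪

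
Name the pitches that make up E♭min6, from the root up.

E♭min6 is a minor sixth built on Eb.
- root: Eb
- minor 3rd: Gb
- perfect 5th: Bb
- major 6th: C

Eb, Gb, Bb, C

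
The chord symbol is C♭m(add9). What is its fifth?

Gb

Root of C♭m(add9) = Cb. The 5th is a perfect 5th: Cb up a perfect 5th → Gb.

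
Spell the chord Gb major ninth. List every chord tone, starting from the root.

G-flat – B-flat – D-flat – F – A-flat

Gb major ninth is a major ninth built on G-flat.
- root: G-flat
- major 3rd: B-flat
- perfect 5th: D-flat
- major 7th: F
- major 9th: A-flat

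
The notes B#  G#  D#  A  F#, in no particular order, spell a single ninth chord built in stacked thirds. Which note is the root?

Stacking in thirds gives G# – B# – D# – F# – A, so G# is the root — G# dominant seventh flat nine.

G#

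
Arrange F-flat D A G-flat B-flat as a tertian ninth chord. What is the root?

G-flat

Stacking in thirds gives G-flat – B-flat – D – F-flat – A, so G-flat is the root — G-flat dominant seventh sharp nine sharp five.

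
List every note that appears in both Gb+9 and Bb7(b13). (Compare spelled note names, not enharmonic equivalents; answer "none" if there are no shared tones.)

G♭ B♭ D A♭

Gb+9 = G♭, B♭, D, F♭, A♭.
Bb7(b13) = B♭, D, F, A♭, G♭.
Shared: G♭, B♭, D, A♭.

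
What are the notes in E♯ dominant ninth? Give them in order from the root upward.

E-sharp, G-double-sharp, B-sharp, D-sharp, F-double-sharp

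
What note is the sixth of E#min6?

C##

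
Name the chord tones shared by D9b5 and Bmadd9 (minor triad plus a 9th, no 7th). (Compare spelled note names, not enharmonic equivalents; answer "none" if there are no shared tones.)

D9b5: D F# Ab C E
Bmadd9: B D F# C#
Common to both → D, F#.

D, F#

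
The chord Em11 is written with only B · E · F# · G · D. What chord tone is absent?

The full Em11 chord is E, G, B, D, F#, A.
Comparing with the voicing, the perfect 11th (11th) — A — is absent.

A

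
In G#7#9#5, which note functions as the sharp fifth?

G#7#9#5 is built on G#; its 5th is an augmented 5th above the root.
A fifth above G uses the letter D, and the augmented 5th above G# is D##.

D##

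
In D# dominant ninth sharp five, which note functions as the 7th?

C-sharp

Root of D# dominant ninth sharp five = D-sharp. The 7th is a minor 7th: D-sharp up a minor 7th → C-sharp.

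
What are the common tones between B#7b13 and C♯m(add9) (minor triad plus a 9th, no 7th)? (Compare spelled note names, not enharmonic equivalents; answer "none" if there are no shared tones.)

G#

B#7b13 = B#, D##, F##, A#, G#.
C♯m(add9) = C#, E, G#, D#.
Shared: G#.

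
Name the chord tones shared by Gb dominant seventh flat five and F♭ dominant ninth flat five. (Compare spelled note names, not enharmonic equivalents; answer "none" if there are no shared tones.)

Gb dominant seventh flat five = Gb, Bb, Dbb, Fb.
F♭ dominant ninth flat five = Fb, Ab, Cbb, Ebb, Gb.
Shared: Gb, Fb.

Gb – Fb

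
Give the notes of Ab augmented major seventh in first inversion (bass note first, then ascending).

Ab augmented major seventh = Ab–C–E–G; first inversion → third (C) lowest.

C E G Ab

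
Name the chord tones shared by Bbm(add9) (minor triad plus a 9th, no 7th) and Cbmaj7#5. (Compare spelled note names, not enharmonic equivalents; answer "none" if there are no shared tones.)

Bbm(add9) = B♭, D♭, F, C.
Cbmaj7#5 = C♭, E♭, G, B♭.
Shared: B♭.

B♭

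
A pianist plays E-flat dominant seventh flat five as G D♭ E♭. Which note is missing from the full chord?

The full E-flat dominant seventh flat five chord is E♭, G, B𝄫, D♭.
Comparing with the voicing, the diminished 5th (5th) — B𝄫 — is absent.

B𝄫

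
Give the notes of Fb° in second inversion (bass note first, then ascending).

Cbb, Fb, Abb

Fb° = Fb–Abb–Cbb; second inversion → fifth (Cbb) lowest.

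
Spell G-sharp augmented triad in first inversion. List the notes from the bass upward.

G-sharp augmented triad = G-sharp–B-sharp–D-double-sharp; first inversion → third (B-sharp) lowest.

B-sharp, D-double-sharp, G-sharp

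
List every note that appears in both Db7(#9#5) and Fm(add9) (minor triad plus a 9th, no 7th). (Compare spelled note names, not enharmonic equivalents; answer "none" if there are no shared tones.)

F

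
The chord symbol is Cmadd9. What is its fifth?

G

Root of Cmadd9 = C. The 5th is a perfect 5th: C up a perfect 5th → G.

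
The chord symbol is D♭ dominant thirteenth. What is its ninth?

Eb

Root of D♭ dominant thirteenth = Db. The 9th is a major 9th: Db up a major 9th → Eb.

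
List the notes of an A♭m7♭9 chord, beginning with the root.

Ab  Cb  Eb  Gb  Bbb

Root Ab, quality minor seventh flat nine:
Root: Ab
Minor 3rd (3rd): Cb
Perfect 5th (5th): Eb
Minor 7th (7th): Gb
Minor 9th (9th): Bbb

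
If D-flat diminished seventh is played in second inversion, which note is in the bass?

A-double-flat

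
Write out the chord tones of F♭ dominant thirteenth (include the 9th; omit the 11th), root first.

Fb, Ab, Cb, Ebb, Gb, Db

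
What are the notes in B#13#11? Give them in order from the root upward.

B♯ – D𝄪 – F𝄪 – A♯ – C𝄪 – E𝄪 – G𝄪

B#13#11 is a dominant thirteenth sharp eleven built on B♯.
root → B♯
3rd (major 3rd) → D𝄪
5th (perfect 5th) → F𝄪
7th (minor 7th) → A♯
9th (major 9th) → C𝄪
11th (augmented 11th) → E𝄪
13th (major 13th) → G𝄪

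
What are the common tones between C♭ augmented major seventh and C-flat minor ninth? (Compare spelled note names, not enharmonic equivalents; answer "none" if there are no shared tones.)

C♭ augmented major seventh: C-flat E-flat G B-flat
C-flat minor ninth: C-flat E-double-flat G-flat B-double-flat D-flat
Common to both → C-flat.

C-flat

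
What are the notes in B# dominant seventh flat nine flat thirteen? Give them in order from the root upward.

B# dominant seventh flat nine flat thirteen: dominant seventh flat nine flat thirteen on B-sharp.
Root: B-sharp
Major 3rd (3rd): D-double-sharp
Perfect 5th (5th): F-double-sharp
Minor 7th (7th): A-sharp
Minor 9th (9th): C-sharp
Minor 13th (13th): G-sharp

B-sharp – D-double-sharp – F-double-sharp – A-sharp – C-sharp – G-sharp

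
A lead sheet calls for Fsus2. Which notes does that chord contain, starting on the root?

Root F, quality suspended second:
Root: F
Major 2nd (2nd): G
Perfect 5th (5th): C

F G C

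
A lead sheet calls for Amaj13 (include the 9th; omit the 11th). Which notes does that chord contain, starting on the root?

A, C#, E, G#, B, F#

Amaj13: major thirteenth on A.
A — root
C# — major 3rd
E — perfect 5th
G# — major 7th
B — major 9th
F# — major 13th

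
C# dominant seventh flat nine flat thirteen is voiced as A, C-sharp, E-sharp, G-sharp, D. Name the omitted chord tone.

C# dominant seventh flat nine flat thirteen = C-sharp, E-sharp, G-sharp, B, D, A. The voicing lacks the 7th (minor 7th), B.

B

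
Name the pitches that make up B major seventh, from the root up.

Root B, quality major seventh:
B — root
D-sharp — major 3rd
F-sharp — perfect 5th
A-sharp — major 7th

B D-sharp F-sharp A-sharp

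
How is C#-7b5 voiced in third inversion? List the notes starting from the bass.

C#-7b5 = C#–E–G–B; third inversion → seventh (B) lowest.

B C# E G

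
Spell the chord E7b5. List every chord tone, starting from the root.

E, G#, Bb, D

E7b5: dominant seventh flat five on E.
- root: E
- major 3rd: G#
- diminished 5th: Bb
- minor 7th: D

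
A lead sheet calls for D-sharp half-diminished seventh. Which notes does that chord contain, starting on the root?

D-sharp half-diminished seventh: half-diminished seventh on D♯.
root → D♯
3rd (minor 3rd) → F♯
5th (diminished 5th) → A
7th (minor 7th) → C♯

D♯  F♯  A  C♯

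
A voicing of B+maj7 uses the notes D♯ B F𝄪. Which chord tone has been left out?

A♯

The full B+maj7 chord is B, D♯, F𝄪, A♯.
Comparing with the voicing, the major 7th (7th) — A♯ — is absent.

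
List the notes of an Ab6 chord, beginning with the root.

Ab6: major sixth on Ab.
Ab — root
C — major 3rd
Eb — perfect 5th
F — major 6th

Ab, C, Eb, F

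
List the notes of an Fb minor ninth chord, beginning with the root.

Root Fb, quality minor ninth:
Fb — root
Abb — minor 3rd
Cb — perfect 5th
Ebb — minor 7th
Gb — major 9th

Fb, Abb, Cb, Ebb, Gb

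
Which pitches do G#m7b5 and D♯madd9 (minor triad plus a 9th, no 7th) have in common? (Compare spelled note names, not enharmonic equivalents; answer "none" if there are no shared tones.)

G#m7b5: G# B D F#
D♯madd9: D# F# A# E#
Common to both → F#.

F#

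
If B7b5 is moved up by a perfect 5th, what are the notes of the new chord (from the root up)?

A perfect 5th up from B is F#, so the new chord is F# dominant seventh flat five.
- root: F#
- major 3rd: A#
- diminished 5th: C
- minor 7th: E

F# – A# – C – E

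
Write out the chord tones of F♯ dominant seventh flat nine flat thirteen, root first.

F-sharp, A-sharp, C-sharp, E, G, D

F♯ dominant seventh flat nine flat thirteen is a dominant seventh flat nine flat thirteen built on F-sharp.
F-sharp — root
A-sharp — major 3rd
C-sharp — perfect 5th
E — minor 7th
G — minor 9th
D — minor 13th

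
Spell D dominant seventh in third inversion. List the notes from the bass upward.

C  D  F#  A

In root position, D dominant seventh is D–F#–A–C.
Third inversion puts the seventh (C) in the bass.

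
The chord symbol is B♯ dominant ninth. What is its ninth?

Root of B♯ dominant ninth = B-sharp. The 9th is a major 9th: B-sharp up a major 9th → C-double-sharp.

C-double-sharp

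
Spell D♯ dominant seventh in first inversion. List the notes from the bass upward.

D♯ dominant seventh = D#–F##–A#–C#; first inversion → third (F##) lowest.

F##  A#  C#  D#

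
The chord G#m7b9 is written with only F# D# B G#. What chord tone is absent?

The full G#m7b9 chord is G#, B, D#, F#, A.
Comparing with the voicing, the minor 9th (9th) — A — is absent.

A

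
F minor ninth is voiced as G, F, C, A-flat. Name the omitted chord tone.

F minor ninth = F, A-flat, C, E-flat, G. The voicing lacks the 7th (minor 7th), E-flat.

E-flat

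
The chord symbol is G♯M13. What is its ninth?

A♯

Root of G♯M13 = G♯. The 9th is a major 9th: G♯ up a major 9th → A♯.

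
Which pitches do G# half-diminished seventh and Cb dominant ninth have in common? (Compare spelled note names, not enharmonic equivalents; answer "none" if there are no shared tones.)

G# half-diminished seventh: G-sharp B D F-sharp
Cb dominant ninth: C-flat E-flat G-flat B-double-flat D-flat
Common to both → none.

none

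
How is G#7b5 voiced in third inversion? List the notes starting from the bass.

G#7b5 = G♯–B♯–D–F♯; third inversion → seventh (F♯) lowest.

F♯ – G♯ – B♯ – D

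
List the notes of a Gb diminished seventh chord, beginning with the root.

Root G-flat, quality diminished seventh:
G-flat — root
B-double-flat — minor 3rd
D-double-flat — diminished 5th
F-double-flat — diminished 7th

G-flat, B-double-flat, D-double-flat, F-double-flat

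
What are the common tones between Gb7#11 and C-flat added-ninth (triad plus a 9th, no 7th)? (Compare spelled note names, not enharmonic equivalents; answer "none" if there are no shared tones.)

Gb, Db

Gb7#11: Gb Bb Db Fb C
C-flat added-ninth: Cb Eb Gb Db
Common to both → Gb, Db.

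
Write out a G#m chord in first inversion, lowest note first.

G#m = G#–B–D#; first inversion → third (B) lowest.

B D# G#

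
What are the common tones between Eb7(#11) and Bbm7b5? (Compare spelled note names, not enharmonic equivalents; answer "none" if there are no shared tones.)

Eb7(#11) = Eb, G, Bb, Db, A.
Bbm7b5 = Bb, Db, Fb, Ab.
Shared: Bb, Db.

Bb, Db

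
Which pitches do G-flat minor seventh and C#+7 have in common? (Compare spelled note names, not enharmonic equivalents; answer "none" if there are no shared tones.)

none

G-flat minor seventh = Gb, Bbb, Db, Fb.
C#+7 = C#, E#, G##, B.
Shared: none.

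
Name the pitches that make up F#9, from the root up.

F♯, A♯, C♯, E, G♯

F#9: dominant ninth on F♯.
F♯ — root
A♯ — major 3rd
C♯ — perfect 5th
E — minor 7th
G♯ — major 9th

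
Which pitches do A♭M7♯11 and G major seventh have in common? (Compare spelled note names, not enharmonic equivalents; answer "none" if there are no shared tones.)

G  D

A♭M7♯11: A♭ C E♭ G D
G major seventh: G B D F♯
Common to both → G, D.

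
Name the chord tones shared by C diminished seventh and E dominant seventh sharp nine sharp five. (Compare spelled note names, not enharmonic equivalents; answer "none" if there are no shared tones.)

C diminished seventh: C E-flat G-flat B-double-flat
E dominant seventh sharp nine sharp five: E G-sharp B-sharp D F-double-sharp
Common to both → none.

none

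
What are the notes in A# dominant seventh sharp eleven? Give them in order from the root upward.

A#  C##  E#  G#  D##

A# dominant seventh sharp eleven is a dominant seventh sharp eleven built on A#.
Root: A#
Major 3rd (3rd): C##
Perfect 5th (5th): E#
Minor 7th (7th): G#
Augmented 11th (11th): D##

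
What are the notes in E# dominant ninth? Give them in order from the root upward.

E# dominant ninth is a dominant ninth built on E-sharp.
E-sharp — root
G-double-sharp — major 3rd
B-sharp — perfect 5th
D-sharp — minor 7th
F-double-sharp — major 9th

E-sharp  G-double-sharp  B-sharp  D-sharp  F-double-sharp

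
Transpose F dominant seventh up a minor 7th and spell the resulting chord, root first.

E-flat  G  B-flat  D-flat

F up a minor 7th → E-flat. New chord: E-flat dominant seventh.
E-flat — root
G — major 3rd
B-flat — perfect 5th
D-flat — minor 7th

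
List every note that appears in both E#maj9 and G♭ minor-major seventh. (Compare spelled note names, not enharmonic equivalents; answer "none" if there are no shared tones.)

E#maj9 = E#, G##, B#, D##, F##.
G♭ minor-major seventh = Gb, Bbb, Db, F.
Shared: none.

none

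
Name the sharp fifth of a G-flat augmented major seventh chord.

D

G-flat augmented major seventh is built on G♭; its 5th is an augmented 5th above the root.
A fifth above G uses the letter D, and the augmented 5th above G♭ is D.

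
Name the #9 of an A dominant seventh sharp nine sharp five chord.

B-sharp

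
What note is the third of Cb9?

Eb

Root of Cb9 = Cb. The 3rd is a major 3rd: Cb up a major 3rd → Eb.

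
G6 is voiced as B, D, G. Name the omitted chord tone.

E

G6 = G, B, D, E. The voicing lacks the 6th (major 6th), E.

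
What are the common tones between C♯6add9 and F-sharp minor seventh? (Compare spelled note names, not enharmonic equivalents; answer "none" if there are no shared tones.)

C♯6add9: C♯ E♯ G♯ A♯ D♯
F-sharp minor seventh: F♯ A C♯ E
Common to both → C♯.

C♯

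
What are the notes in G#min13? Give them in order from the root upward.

G#  B  D#  F#  A#  C#  E#

G#min13: minor thirteenth on G#.
root → G#
3rd (minor 3rd) → B
5th (perfect 5th) → D#
7th (minor 7th) → F#
9th (major 9th) → A#
11th (perfect 11th) → C#
13th (major 13th) → E#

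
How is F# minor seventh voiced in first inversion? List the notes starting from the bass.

A C♯ E F♯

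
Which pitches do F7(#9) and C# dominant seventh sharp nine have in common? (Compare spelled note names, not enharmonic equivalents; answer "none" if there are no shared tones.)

F7(#9): F A C E♭ G♯
C# dominant seventh sharp nine: C♯ E♯ G♯ B D𝄪
Common to both → G♯.

G♯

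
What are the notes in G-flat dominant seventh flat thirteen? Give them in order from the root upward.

G-flat  B-flat  D-flat  F-flat  E-double-flat

G-flat dominant seventh flat thirteen: dominant seventh flat thirteen on G-flat.
G-flat — root
B-flat — major 3rd
D-flat — perfect 5th
F-flat — minor 7th
E-double-flat — minor 13th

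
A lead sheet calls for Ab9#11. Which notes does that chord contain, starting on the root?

Ab, C, Eb, Gb, Bb, D

Ab9#11: dominant ninth sharp eleven on Ab.
- root: Ab
- major 3rd: C
- perfect 5th: Eb
- minor 7th: Gb
- major 9th: Bb
- augmented 11th: D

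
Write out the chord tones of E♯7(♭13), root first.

Root E#, quality dominant seventh flat thirteen:
E# — root
G## — major 3rd
B# — perfect 5th
D# — minor 7th
C# — minor 13th

E#, G##, B#, D#, C#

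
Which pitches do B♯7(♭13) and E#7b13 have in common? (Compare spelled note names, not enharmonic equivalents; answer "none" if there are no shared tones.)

B♯7(♭13) = B♯, D𝄪, F𝄪, A♯, G♯.
E#7b13 = E♯, G𝄪, B♯, D♯, C♯.
Shared: B♯.

B♯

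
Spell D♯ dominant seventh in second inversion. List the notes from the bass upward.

A-sharp, C-sharp, D-sharp, F-double-sharp

In root position, D♯ dominant seventh is D-sharp–F-double-sharp–A-sharp–C-sharp.
Second inversion puts the fifth (A-sharp) in the bass.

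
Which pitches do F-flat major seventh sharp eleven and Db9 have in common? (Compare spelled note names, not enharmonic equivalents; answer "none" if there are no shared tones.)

Ab, Cb, Eb

F-flat major seventh sharp eleven = Fb, Ab, Cb, Eb, Bb.
Db9 = Db, F, Ab, Cb, Eb.
Shared: Ab, Cb, Eb.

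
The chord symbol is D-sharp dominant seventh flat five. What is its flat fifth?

A

Root of D-sharp dominant seventh flat five = D-sharp. The 5th is a diminished 5th: D-sharp up a diminished 5th → A.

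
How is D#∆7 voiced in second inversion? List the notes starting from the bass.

A#  C##  D#  F##

D#∆7 = D#–F##–A#–C##; second inversion → fifth (A#) lowest.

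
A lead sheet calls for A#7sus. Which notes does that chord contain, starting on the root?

A♯, D♯, E♯, G♯

A#7sus: dominant seventh suspended fourth on A♯.
Root: A♯
Perfect 4th (4th): D♯
Perfect 5th (5th): E♯
Minor 7th (7th): G♯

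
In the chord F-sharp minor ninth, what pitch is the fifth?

C♯

Root of F-sharp minor ninth = F♯. The 5th is a perfect 5th: F♯ up a perfect 5th → C♯.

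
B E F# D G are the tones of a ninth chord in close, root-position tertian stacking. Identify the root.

E

Stacking in thirds gives E – G – B – D – F#, so E is the root — E minor ninth.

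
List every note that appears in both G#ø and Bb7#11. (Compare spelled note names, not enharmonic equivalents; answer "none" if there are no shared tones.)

D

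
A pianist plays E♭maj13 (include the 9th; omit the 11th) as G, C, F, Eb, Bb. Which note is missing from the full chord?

D

The full E♭maj13 chord is Eb, G, Bb, D, F, C.
Comparing with the voicing, the major 7th (7th) — D — is absent.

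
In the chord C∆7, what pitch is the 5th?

G

Root of C∆7 = C. The 5th is a perfect 5th: C up a perfect 5th → G.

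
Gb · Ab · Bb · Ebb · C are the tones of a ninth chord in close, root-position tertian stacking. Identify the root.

Ab

Arranged so that each adjacent pair is a third by letter name: Ab – C – Ebb – Gb – Bb.
The bottom of that stack, Ab, is the root (this is Ab dominant ninth flat five).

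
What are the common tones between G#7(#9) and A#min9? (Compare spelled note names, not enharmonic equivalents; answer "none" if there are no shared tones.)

G# B#

G#7(#9) = G#, B#, D#, F#, A##.
A#min9 = A#, C#, E#, G#, B#.
Shared: G#, B#.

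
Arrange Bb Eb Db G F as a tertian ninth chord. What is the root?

Eb

Arranged so that each adjacent pair is a third by letter name: Eb – G – Bb – Db – F.
The bottom of that stack, Eb, is the root (this is Eb dominant ninth).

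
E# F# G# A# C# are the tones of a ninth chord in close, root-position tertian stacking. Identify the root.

Arranged so that each adjacent pair is a third by letter name: F# – A# – C# – E# – G#.
The bottom of that stack, F#, is the root (this is F# major ninth).

F#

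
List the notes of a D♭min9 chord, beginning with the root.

D♭min9: minor ninth on Db.
Db — root
Fb — minor 3rd
Ab — perfect 5th
Cb — minor 7th
Eb — major 9th

Db, Fb, Ab, Cb, Eb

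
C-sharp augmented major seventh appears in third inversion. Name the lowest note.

B-sharp

C-sharp augmented major seventh = C-sharp–E-sharp–G-double-sharp–B-sharp. Third inversion → seventh in the bass = B-sharp.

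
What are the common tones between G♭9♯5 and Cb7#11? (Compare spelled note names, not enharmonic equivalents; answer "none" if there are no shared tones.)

G♭9♯5: Gb Bb D Fb Ab
Cb7#11: Cb Eb Gb Bbb F
Common to both → Gb.

Gb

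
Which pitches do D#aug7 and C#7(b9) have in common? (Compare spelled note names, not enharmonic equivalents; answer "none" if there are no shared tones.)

C#

D#aug7 = D#, F##, A##, C#.
C#7(b9) = C#, E#, G#, B, D.
Shared: C#.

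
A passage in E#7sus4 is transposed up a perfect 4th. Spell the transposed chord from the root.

E# up a perfect 4th → A#. New chord: A# dominant seventh suspended fourth.
A# — root
D# — perfect 4th
E# — perfect 5th
G# — minor 7th

A# – D# – E# – G#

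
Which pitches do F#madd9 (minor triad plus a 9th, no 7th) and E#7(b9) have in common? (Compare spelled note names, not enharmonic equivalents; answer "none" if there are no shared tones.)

F#madd9 = F#, A, C#, G#.
E#7(b9) = E#, G##, B#, D#, F#.
Shared: F#.

F#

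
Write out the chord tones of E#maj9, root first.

Root E#, quality major ninth:
- root: E#
- major 3rd: G##
- perfect 5th: B#
- major 7th: D##
- major 9th: F##

E#, G##, B#, D##, F##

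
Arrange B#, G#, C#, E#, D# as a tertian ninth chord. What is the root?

C#

Stacking in thirds gives C# – E# – G# – B# – D#, so C# is the root — C# major ninth.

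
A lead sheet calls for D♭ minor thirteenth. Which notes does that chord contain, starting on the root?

D-flat  F-flat  A-flat  C-flat  E-flat  G-flat  B-flat

D♭ minor thirteenth: minor thirteenth on D-flat.
Root: D-flat
Minor 3rd (3rd): F-flat
Perfect 5th (5th): A-flat
Minor 7th (7th): C-flat
Major 9th (9th): E-flat
Perfect 11th (11th): G-flat
Major 13th (13th): B-flat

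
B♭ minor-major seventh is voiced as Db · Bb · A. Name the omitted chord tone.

F

B♭ minor-major seventh = Bb, Db, F, A. The voicing lacks the 5th (perfect 5th), F.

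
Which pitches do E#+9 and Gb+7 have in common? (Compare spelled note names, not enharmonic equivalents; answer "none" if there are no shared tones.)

none

E#+9 = E#, G##, B##, D#, F##.
Gb+7 = Gb, Bb, D, Fb.
Shared: none.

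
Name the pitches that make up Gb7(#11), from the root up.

Gb7(#11) is a dominant seventh sharp eleven built on G♭.
G♭ — root
B♭ — major 3rd
D♭ — perfect 5th
F♭ — minor 7th
C — augmented 11th

G♭ B♭ D♭ F♭ C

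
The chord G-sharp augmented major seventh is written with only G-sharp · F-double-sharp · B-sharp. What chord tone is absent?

The full G-sharp augmented major seventh chord is G-sharp, B-sharp, D-double-sharp, F-double-sharp.
Comparing with the voicing, the augmented 5th (5th) — D-double-sharp — is absent.

D-double-sharp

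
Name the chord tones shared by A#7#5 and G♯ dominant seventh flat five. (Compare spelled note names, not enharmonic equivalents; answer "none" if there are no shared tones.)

A#7#5: A# C## E## G#
G♯ dominant seventh flat five: G# B# D F#
Common to both → G#.

G#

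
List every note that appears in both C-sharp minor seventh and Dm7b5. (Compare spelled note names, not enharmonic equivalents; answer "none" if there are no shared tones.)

none

C-sharp minor seventh: C# E G# B
Dm7b5: D F Ab C
Common to both → none.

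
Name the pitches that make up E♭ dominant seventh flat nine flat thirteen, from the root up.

E-flat, G, B-flat, D-flat, F-flat, C-flat

Root E-flat, quality dominant seventh flat nine flat thirteen:
- root: E-flat
- major 3rd: G
- perfect 5th: B-flat
- minor 7th: D-flat
- minor 9th: F-flat
- minor 13th: C-flat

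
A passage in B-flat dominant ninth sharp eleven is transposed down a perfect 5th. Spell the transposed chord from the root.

E-flat  G  B-flat  D-flat  F  A

Transposed root: B-flat → E-flat (perfect 5th down). So we spell E-flat dominant ninth sharp eleven:
- root: E-flat
- major 3rd: G
- perfect 5th: B-flat
- minor 7th: D-flat
- major 9th: F
- augmented 11th: A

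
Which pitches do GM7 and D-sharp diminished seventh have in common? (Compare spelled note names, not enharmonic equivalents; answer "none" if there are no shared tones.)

F♯

GM7: G B D F♯
D-sharp diminished seventh: D♯ F♯ A C
Common to both → F♯.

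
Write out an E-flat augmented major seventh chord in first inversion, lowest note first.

G – B – D – Eb

In root position, E-flat augmented major seventh is Eb–G–B–D.
First inversion puts the third (G) in the bass.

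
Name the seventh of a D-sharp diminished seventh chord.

Root of D-sharp diminished seventh = D♯. The 7th is a diminished 7th: D♯ up a diminished 7th → C.

C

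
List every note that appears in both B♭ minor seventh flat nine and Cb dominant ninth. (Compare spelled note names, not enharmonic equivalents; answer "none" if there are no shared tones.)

D-flat, C-flat

B♭ minor seventh flat nine: B-flat D-flat F A-flat C-flat
Cb dominant ninth: C-flat E-flat G-flat B-double-flat D-flat
Common to both → D-flat, C-flat.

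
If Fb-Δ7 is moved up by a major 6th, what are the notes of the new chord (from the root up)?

Fb up a major 6th → Db. New chord: Db minor-major seventh.
root → Db
3rd (minor 3rd) → Fb
5th (perfect 5th) → Ab
7th (major 7th) → C

Db  Fb  Ab  C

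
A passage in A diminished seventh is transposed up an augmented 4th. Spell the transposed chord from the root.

Transposed root: A → D-sharp (augmented 4th up). So we spell D-sharp diminished seventh:
D-sharp — root
F-sharp — minor 3rd
A — diminished 5th
C — diminished 7th

D-sharp – F-sharp – A – C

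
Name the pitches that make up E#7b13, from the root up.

E♯ – G𝄪 – B♯ – D♯ – C♯

Root E♯, quality dominant seventh flat thirteen:
root → E♯
3rd (major 3rd) → G𝄪
5th (perfect 5th) → B♯
7th (minor 7th) → D♯
13th (minor 13th) → C♯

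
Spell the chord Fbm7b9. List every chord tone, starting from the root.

Fb  Abb  Cb  Ebb  Gbb

Fbm7b9: minor seventh flat nine on Fb.
Fb — root
Abb — minor 3rd
Cb — perfect 5th
Ebb — minor 7th
Gbb — minor 9th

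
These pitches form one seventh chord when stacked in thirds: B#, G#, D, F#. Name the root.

G#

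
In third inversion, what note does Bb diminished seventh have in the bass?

A-double-flat

Bb diminished seventh in root position is B-flat–D-flat–F-flat–A-double-flat.
Third inversion places the seventh in the bass, which is A-double-flat.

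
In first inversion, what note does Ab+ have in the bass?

Ab+ = A♭–C–E. First inversion → third in the bass = C.

C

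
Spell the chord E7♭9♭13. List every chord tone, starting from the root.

E, G#, B, D, F, C

E7♭9♭13 is a dominant seventh flat nine flat thirteen built on E.
- root: E
- major 3rd: G#
- perfect 5th: B
- minor 7th: D
- minor 9th: F
- minor 13th: C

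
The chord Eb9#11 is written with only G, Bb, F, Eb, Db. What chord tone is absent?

The full Eb9#11 chord is Eb, G, Bb, Db, F, A.
Comparing with the voicing, the augmented 11th (11th) — A — is absent.

A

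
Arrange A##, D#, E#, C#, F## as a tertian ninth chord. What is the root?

Arranged so that each adjacent pair is a third by letter name: D# – F## – A## – C# – E#.
The bottom of that stack, D#, is the root (this is D# dominant ninth sharp five).

D#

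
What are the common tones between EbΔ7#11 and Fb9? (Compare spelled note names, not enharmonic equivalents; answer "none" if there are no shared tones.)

EbΔ7#11 = Eb, G, Bb, D, A.
Fb9 = Fb, Ab, Cb, Ebb, Gb.
Shared: none.

none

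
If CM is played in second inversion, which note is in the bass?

G

CM = C–E–G. Second inversion → fifth in the bass = G.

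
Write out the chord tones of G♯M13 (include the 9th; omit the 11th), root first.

G# – B# – D# – F## – A# – E#

G♯M13: major thirteenth on G#.
Root: G#
Major 3rd (3rd): B#
Perfect 5th (5th): D#
Major 7th (7th): F##
Major 9th (9th): A#
Major 13th (13th): E#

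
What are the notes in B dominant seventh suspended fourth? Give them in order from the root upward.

B, E, F-sharp, A

B dominant seventh suspended fourth is a dominant seventh suspended fourth built on B.
root → B
4th (perfect 4th) → E
5th (perfect 5th) → F-sharp
7th (minor 7th) → A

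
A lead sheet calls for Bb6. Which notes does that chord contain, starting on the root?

Bb D F G

Bb6: major sixth on Bb.
root → Bb
3rd (major 3rd) → D
5th (perfect 5th) → F
6th (major 6th) → G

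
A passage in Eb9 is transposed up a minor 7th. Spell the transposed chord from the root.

D♭ F A♭ C♭ E♭

A minor 7th up from E♭ is D♭, so the new chord is D♭ dominant ninth.
- root: D♭
- major 3rd: F
- perfect 5th: A♭
- minor 7th: C♭
- major 9th: E♭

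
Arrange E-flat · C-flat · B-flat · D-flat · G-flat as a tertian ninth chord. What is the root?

Stacking in thirds gives C-flat – E-flat – G-flat – B-flat – D-flat, so C-flat is the root — C-flat major ninth.

C-flat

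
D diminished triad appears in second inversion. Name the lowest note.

A-flat

D diminished triad in root position is D–F–A-flat.
Second inversion places the fifth in the bass, which is A-flat.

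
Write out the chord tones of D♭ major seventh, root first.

Db – F – Ab – C

Root Db, quality major seventh:
root → Db
3rd (major 3rd) → F
5th (perfect 5th) → Ab
7th (major 7th) → C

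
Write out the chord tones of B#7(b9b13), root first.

B♯ – D𝄪 – F𝄪 – A♯ – C♯ – G♯

Root B♯, quality dominant seventh flat nine flat thirteen:
- root: B♯
- major 3rd: D𝄪
- perfect 5th: F𝄪
- minor 7th: A♯
- minor 9th: C♯
- minor 13th: G♯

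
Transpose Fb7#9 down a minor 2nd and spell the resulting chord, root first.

A minor 2nd down from Fb is Eb, so the new chord is Eb dominant seventh sharp nine.
- root: Eb
- major 3rd: G
- perfect 5th: Bb
- minor 7th: Db
- augmented 9th: F#

Eb G Bb Db F#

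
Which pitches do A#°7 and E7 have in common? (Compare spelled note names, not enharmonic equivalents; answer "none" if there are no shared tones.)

A#°7 = A#, C#, E, G.
E7 = E, G#, B, D.
Shared: E.

E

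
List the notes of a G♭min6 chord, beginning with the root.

Root Gb, quality minor sixth:
root → Gb
3rd (minor 3rd) → Bbb
5th (perfect 5th) → Db
6th (major 6th) → Eb

Gb, Bbb, Db, Eb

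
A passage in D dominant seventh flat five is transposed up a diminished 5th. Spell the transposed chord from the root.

D up a diminished 5th → A-flat. New chord: A-flat dominant seventh flat five.
- root: A-flat
- major 3rd: C
- diminished 5th: E-double-flat
- minor 7th: G-flat

A-flat, C, E-double-flat, G-flat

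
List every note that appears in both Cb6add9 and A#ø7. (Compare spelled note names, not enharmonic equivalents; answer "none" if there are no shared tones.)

Cb6add9: Cb Eb Gb Ab Db
A#ø7: A# C# E G#
Common to both → none.

none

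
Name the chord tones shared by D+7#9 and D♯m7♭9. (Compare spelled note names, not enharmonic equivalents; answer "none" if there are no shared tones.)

F#, A#

D+7#9 = D, F#, A#, C, E#.
D♯m7♭9 = D#, F#, A#, C#, E.
Shared: F#, A#.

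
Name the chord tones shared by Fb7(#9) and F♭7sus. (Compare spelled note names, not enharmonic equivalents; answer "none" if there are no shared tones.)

Fb7(#9) = Fb, Ab, Cb, Ebb, G.
F♭7sus = Fb, Bbb, Cb, Ebb.
Shared: Fb, Cb, Ebb.

Fb  Cb  Ebb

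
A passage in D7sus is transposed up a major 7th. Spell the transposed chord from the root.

Transposed root: D → C# (major 7th up). So we spell C# dominant seventh suspended fourth:
C# — root
F# — perfect 4th
G# — perfect 5th
B — minor 7th

C# F# G# B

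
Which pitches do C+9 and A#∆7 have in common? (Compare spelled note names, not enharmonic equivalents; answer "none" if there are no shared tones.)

C+9 = C, E, G♯, B♭, D.
A#∆7 = A♯, C𝄪, E♯, G𝄪.
Shared: none.

none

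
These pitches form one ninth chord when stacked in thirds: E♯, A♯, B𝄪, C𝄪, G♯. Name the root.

A♯

Arranged so that each adjacent pair is a third by letter name: A♯ – C𝄪 – E♯ – G♯ – B𝄪.
The bottom of that stack, A♯, is the root (this is A♯ dominant seventh sharp nine).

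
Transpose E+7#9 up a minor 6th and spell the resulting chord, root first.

Transposed root: E → C (minor 6th up). So we spell C dominant seventh sharp nine sharp five:
- root: C
- major 3rd: E
- augmented 5th: G#
- minor 7th: Bb
- augmented 9th: D#

C  E  G#  Bb  D#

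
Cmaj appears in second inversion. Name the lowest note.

Cmaj in root position is C–E–G.
Second inversion places the fifth in the bass, which is G.

G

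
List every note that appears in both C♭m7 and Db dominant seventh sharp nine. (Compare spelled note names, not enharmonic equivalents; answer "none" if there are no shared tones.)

C♭m7 = C♭, E𝄫, G♭, B𝄫.
Db dominant seventh sharp nine = D♭, F, A♭, C♭, E.
Shared: C♭.

C♭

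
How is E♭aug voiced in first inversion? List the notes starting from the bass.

G, B, Eb

E♭aug = Eb–G–B; first inversion → third (G) lowest.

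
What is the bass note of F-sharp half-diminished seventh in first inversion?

F-sharp half-diminished seventh in root position is F#–A–C–E.
First inversion places the third in the bass, which is A.

A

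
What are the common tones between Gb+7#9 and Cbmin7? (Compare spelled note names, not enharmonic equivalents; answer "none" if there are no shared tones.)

Gb+7#9 = Gb, Bb, D, Fb, A.
Cbmin7 = Cb, Ebb, Gb, Bbb.
Shared: Gb.

Gb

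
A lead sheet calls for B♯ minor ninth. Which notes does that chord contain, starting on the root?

Root B#, quality minor ninth:
Root: B#
Minor 3rd (3rd): D#
Perfect 5th (5th): F##
Minor 7th (7th): A#
Major 9th (9th): C##

B#, D#, F##, A#, C##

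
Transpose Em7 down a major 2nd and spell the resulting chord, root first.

D – F – A – C

E down a major 2nd → D. New chord: D minor seventh.
- root: D
- minor 3rd: F
- perfect 5th: A
- minor 7th: C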